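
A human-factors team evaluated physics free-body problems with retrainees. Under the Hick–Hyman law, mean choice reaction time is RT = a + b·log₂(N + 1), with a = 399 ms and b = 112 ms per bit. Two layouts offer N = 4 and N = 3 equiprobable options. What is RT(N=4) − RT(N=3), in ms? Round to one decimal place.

RT(4) = 399 + 112·log₂(5) = 399 + 112·2.3219 = 659.0528 ms.
RT(3) = 399 + 112·log₂(4) = 399 + 112·2.0000 = 623.0000 ms.
Difference = 659.0528 − 623.0000 = 36.0528 ≈ 36.1 ms.

36.1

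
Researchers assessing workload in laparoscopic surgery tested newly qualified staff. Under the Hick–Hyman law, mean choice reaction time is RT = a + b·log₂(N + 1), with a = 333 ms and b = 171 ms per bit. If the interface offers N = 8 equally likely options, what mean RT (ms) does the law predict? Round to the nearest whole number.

875

log₂(8 + 1) = log₂(9) = 3.1699.
RT = 333 + 171 × 3.1699 = 333 + 542.0529 = 875.0529 ms.
≈ 875 ms.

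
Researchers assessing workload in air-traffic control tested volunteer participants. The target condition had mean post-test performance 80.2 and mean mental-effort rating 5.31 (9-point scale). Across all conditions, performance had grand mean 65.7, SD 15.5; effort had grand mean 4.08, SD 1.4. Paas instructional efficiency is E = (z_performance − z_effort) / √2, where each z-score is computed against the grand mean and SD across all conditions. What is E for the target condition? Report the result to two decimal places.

0.04

z_performance = (80.2 − 65.7) / 15.5 = 14.5000 / 15.5 = 0.9355.
z_effort = (5.31 − 4.08) / 1.4 = 1.2300 / 1.4 = 0.8786.
z_P − z_E = 0.9355 − 0.8786 = 0.0569.
E = 0.0569 / √2 = 0.0569 / 1.41421 = 0.0402 ≈ 0.04.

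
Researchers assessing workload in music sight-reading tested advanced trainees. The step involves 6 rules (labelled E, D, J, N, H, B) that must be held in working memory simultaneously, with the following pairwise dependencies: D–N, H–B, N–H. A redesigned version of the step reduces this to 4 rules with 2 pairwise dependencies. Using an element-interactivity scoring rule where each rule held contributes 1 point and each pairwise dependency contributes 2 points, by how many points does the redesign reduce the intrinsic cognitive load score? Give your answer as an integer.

Original: 6 × 1 + 3 × 2 = 6 + 6 = 12.
Redesigned: 4 × 1 + 2 × 2 = 4 + 4 = 8.
Reduction = 12 − 8 = 4.

4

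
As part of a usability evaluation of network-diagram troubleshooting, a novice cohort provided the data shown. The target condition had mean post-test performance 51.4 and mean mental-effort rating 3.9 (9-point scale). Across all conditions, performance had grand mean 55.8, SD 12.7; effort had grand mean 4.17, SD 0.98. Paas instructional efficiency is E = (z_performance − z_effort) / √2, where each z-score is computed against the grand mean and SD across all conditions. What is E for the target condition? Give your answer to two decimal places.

z_performance = (51.4 − 55.8) / 12.7 = -4.4000 / 12.7 = -0.3465.
z_effort = (3.9 − 4.17) / 0.98 = -0.2700 / 0.98 = -0.2755.
z_P − z_E = -0.3465 − (-0.2755) = -0.0710.
E = -0.0710 / √2 = -0.0710 / 1.41421 = -0.0502 ≈ -0.05.

-0.05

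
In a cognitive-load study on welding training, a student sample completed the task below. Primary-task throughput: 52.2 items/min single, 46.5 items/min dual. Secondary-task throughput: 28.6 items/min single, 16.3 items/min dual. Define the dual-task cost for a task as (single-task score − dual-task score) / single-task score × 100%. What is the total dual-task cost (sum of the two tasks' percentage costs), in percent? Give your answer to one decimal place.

Primary cost = (52.2 − 46.5) / 52.2 × 100% = 10.9195%.
Secondary cost = (28.6 − 16.3) / 28.6 × 100% = 43.0070%.
Total = 10.9195% + 43.0070% = 53.9265% ≈ 53.9%.

53.9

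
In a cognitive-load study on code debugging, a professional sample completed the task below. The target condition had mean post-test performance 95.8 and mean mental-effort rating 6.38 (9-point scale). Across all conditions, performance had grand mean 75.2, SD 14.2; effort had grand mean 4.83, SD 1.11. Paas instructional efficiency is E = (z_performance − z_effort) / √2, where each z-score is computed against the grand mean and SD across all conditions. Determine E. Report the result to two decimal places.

0.04

z_performance = (95.8 − 75.2) / 14.2 = 20.6000 / 14.2 = 1.4507.
z_effort = (6.38 − 4.83) / 1.11 = 1.5500 / 1.11 = 1.3964.
z_P − z_E = 1.4507 − 1.3964 = 0.0543.
E = 0.0543 / √2 = 0.0543 / 1.41421 = 0.0384 ≈ 0.04.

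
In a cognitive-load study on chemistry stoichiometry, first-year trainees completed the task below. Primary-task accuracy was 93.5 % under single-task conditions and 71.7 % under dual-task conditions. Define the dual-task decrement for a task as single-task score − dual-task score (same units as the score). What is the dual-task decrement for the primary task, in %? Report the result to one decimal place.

Decrement = 93.5 − 71.7 = 21.8000 % ≈ 21.8 %.

21.8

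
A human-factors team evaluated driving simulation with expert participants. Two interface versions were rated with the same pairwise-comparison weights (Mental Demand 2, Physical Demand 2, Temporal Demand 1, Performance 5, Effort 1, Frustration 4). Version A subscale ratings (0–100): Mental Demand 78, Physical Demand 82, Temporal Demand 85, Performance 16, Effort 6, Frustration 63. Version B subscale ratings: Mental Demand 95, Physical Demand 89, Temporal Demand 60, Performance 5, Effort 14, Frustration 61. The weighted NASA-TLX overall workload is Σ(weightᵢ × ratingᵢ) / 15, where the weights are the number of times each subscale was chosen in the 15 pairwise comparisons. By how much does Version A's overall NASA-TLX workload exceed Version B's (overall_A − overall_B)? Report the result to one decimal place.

Version A weighted sum = 2·78 + 2·82 + 1·85 + 5·16 + 1·6 + 4·63 = 156 + 164 + 85 + 80 + 6 + 252 = 743; overall_A = 743/15 = 49.5333.
Version B weighted sum = 2·95 + 2·89 + 1·60 + 5·5 + 1·14 + 4·61 = 190 + 178 + 60 + 25 + 14 + 244 = 711; overall_B = 711/15 = 47.4000.
Difference = 49.5333 − 47.4000 = 2.1333 ≈ 2.1.

2.1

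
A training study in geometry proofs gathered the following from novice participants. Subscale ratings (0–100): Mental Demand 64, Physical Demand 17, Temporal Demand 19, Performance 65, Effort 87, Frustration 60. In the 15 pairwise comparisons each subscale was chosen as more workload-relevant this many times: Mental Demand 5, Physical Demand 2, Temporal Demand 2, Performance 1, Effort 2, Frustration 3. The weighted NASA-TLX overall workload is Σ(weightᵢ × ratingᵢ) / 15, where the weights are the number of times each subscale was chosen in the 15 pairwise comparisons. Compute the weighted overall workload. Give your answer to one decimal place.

54.1

The tallies are the weights (they sum to 15).
Weighted sum = 5·64 + 2·17 + 2·19 + 1·65 + 2·87 + 3·60
            = 320 + 34 + 38 + 65 + 174 + 180 = 811.
Overall workload = 811 / 15 = 54.0667 ≈ 54.1.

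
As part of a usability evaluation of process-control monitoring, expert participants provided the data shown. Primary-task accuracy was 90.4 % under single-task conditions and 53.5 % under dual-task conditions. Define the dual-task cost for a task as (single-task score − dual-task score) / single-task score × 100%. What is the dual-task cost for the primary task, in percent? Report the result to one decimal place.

40.8

Cost = (90.4 − 53.5) / 90.4 × 100%
     = 36.9000 / 90.4 × 100% = 40.8186%.
≈ 40.8%.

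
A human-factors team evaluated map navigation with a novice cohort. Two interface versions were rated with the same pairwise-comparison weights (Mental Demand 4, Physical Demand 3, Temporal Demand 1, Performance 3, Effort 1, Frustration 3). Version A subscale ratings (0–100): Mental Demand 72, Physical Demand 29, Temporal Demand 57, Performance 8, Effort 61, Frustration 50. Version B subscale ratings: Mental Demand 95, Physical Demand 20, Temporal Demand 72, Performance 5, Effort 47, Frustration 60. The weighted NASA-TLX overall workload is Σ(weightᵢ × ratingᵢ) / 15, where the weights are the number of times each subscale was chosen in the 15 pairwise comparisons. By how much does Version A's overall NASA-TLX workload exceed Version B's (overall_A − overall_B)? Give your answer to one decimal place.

Version A weighted sum = 4·72 + 3·29 + 1·57 + 3·8 + 1·61 + 3·50 = 288 + 87 + 57 + 24 + 61 + 150 = 667; overall_A = 667/15 = 44.4667.
Version B weighted sum = 4·95 + 3·20 + 1·72 + 3·5 + 1·47 + 3·60 = 380 + 60 + 72 + 15 + 47 + 180 = 754; overall_B = 754/15 = 50.2667.
Difference = 44.4667 − 50.2667 = -5.8000 ≈ -5.8.

-5.8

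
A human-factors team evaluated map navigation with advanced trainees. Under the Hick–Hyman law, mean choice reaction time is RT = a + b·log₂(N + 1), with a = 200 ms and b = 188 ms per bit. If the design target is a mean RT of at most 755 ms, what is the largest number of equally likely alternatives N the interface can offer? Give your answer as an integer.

Set 200 + 188·log₂(N + 1) ≤ 755.
log₂(N + 1) ≤ (755 − 200) / 188 = 2.9521.
N + 1 ≤ 2^2.9521 = 7.7387.
N ≤ 6.7387, so the largest integer N is 6.

6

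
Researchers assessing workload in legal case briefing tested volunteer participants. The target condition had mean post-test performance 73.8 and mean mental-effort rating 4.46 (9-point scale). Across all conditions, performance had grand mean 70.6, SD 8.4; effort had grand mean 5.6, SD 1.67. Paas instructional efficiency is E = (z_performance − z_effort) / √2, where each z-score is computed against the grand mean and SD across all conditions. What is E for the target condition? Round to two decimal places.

0.75

z_performance = (73.8 − 70.6) / 8.4 = 3.2000 / 8.4 = 0.3810.
z_effort = (4.46 − 5.6) / 1.67 = -1.1400 / 1.67 = -0.6826.
z_P − z_E = 0.3810 − (-0.6826) = 1.0636.
E = 1.0636 / √2 = 1.0636 / 1.41421 = 0.7521 ≈ 0.75.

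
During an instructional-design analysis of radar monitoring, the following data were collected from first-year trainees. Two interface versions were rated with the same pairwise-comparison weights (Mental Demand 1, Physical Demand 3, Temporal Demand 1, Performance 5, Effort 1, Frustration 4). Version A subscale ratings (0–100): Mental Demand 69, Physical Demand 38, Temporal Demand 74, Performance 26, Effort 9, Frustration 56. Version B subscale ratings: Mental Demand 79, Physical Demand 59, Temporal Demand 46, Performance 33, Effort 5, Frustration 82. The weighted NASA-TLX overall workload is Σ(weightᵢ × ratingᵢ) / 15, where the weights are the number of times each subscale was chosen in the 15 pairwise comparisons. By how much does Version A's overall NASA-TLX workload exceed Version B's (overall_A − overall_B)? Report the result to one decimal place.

-12.0

Version A weighted sum = 1·69 + 3·38 + 1·74 + 5·26 + 1·9 + 4·56 = 69 + 114 + 74 + 130 + 9 + 224 = 620; overall_A = 620/15 = 41.3333.
Version B weighted sum = 1·79 + 3·59 + 1·46 + 5·33 + 1·5 + 4·82 = 79 + 177 + 46 + 165 + 5 + 328 = 800; overall_B = 800/15 = 53.3333.
Difference = 41.3333 − 53.3333 = -12.0000 ≈ -12.0.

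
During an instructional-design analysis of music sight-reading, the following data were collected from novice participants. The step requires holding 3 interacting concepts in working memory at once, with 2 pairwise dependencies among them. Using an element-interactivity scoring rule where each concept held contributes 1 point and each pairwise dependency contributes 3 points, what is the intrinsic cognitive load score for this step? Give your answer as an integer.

9

Element contribution: 3 × 1 = 3.
Interaction contribution: 2 × 3 = 6.
Intrinsic load = 3 + 6 = 9.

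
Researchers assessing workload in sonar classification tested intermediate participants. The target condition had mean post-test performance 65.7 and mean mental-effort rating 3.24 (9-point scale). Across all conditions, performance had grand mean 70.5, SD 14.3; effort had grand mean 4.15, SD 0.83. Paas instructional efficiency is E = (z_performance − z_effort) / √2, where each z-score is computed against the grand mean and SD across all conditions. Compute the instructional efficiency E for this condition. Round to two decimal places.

z_performance = (65.7 − 70.5) / 14.3 = -4.8000 / 14.3 = -0.3357.
z_effort = (3.24 − 4.15) / 0.83 = -0.9100 / 0.83 = -1.0964.
z_P − z_E = -0.3357 − (-1.0964) = 0.7607.
E = 0.7607 / √2 = 0.7607 / 1.41421 = 0.5379 ≈ 0.54.

0.54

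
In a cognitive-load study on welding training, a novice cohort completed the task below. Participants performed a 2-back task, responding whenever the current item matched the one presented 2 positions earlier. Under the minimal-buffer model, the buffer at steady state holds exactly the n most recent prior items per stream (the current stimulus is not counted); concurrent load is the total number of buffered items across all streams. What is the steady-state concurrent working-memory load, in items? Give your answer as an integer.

The buffer holds the 2 most recent prior items.
Steady-state concurrent load = 2 items.

2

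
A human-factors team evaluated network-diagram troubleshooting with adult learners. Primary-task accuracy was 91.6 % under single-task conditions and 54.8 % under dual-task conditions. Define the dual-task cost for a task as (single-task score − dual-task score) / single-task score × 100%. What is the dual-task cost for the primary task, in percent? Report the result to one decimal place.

Cost = (91.6 − 54.8) / 91.6 × 100%
     = 36.8000 / 91.6 × 100% = 40.1747%.
≈ 40.2%.

40.2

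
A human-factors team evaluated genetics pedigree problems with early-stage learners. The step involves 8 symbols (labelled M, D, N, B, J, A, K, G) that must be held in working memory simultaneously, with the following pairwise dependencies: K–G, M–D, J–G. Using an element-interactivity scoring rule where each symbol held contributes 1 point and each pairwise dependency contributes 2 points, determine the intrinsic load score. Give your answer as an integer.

Count of symbols held simultaneously: 8.
Count of pairwise dependencies listed: 3.
Element contribution: 8 × 1 = 8.
Interaction contribution: 3 × 2 = 6.
Intrinsic load = 8 + 6 = 14.

14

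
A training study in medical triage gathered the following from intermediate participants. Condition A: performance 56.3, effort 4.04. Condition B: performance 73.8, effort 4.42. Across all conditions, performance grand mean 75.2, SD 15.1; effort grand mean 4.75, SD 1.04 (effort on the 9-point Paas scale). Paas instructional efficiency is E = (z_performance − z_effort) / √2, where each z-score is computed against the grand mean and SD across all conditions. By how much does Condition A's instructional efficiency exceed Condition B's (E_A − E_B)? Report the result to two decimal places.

Condition A: z_P = (56.3 − 75.2)/15.1 = -1.2517; z_E = (4.04 − 4.75)/1.04 = -0.6827; E_A = (-1.2517 − (-0.6827))/√2 = -0.4023.
Condition B: z_P = (73.8 − 75.2)/15.1 = -0.0927; z_E = (4.42 − 4.75)/1.04 = -0.3173; E_B = (-0.0927 − (-0.3173))/√2 = 0.1588.
E_A − E_B = -0.4023 − 0.1588 = -0.5611 ≈ -0.56.

-0.56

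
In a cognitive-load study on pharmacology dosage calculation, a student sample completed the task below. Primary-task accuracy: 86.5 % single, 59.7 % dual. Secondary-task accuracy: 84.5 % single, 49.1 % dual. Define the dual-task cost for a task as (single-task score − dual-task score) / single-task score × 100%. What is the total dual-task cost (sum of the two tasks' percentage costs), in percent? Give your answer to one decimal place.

Primary cost = (86.5 − 59.7) / 86.5 × 100% = 30.9827%.
Secondary cost = (84.5 − 49.1) / 84.5 × 100% = 41.8935%.
Total = 30.9827% + 41.8935% = 72.8762% ≈ 72.9%.

72.9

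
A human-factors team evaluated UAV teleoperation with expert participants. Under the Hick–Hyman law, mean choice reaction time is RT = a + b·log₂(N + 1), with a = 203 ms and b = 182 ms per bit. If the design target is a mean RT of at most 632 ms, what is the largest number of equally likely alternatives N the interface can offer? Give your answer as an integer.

4

Set 203 + 182·log₂(N + 1) ≤ 632.
log₂(N + 1) ≤ (632 − 203) / 182 = 2.3571.
N + 1 ≤ 2^2.3571 = 5.1234.
N ≤ 4.1234, so the largest integer N is 4.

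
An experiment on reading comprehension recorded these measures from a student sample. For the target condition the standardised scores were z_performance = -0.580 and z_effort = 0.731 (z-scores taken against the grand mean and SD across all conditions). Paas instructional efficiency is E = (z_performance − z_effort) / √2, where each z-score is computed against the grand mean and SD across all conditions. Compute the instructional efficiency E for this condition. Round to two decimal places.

-0.93

z_P − z_E = -0.580 − 0.731 = -1.3110.
E = -1.3110 / √2 = -1.3110 / 1.41421 = -0.9270 ≈ -0.93.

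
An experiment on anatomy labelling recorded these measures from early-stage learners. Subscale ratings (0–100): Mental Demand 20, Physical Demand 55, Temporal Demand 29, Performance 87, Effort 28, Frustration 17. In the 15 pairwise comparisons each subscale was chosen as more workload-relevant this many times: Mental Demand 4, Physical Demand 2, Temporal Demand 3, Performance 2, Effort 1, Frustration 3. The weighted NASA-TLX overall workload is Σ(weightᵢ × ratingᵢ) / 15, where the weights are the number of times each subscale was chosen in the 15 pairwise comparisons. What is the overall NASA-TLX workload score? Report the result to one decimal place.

35.3

The tallies are the weights (they sum to 15).
Weighted sum = 4·20 + 2·55 + 3·29 + 2·87 + 1·28 + 3·17
            = 80 + 110 + 87 + 174 + 28 + 51 = 530.
Overall workload = 530 / 15 = 35.3333 ≈ 35.3.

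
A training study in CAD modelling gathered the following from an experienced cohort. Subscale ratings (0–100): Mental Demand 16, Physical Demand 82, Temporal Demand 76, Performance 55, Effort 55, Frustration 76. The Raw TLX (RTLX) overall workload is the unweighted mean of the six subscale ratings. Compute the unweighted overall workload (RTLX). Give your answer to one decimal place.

Sum of ratings = 16 + 82 + 76 + 55 + 55 + 76 = 360.
RTLX = 360 / 6 = 60.0000 ≈ 60.0.

60.0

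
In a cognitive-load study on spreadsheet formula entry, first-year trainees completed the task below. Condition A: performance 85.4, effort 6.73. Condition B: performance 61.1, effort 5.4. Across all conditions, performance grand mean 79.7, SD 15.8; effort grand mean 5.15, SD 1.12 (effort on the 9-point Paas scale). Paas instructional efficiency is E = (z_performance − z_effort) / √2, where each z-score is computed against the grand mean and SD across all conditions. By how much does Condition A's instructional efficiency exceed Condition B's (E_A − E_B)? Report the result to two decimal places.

0.25

Condition A: z_P = (85.4 − 79.7)/15.8 = 0.3608; z_E = (6.73 − 5.15)/1.12 = 1.4107; E_A = (0.3608 − 1.4107)/√2 = -0.7424.
Condition B: z_P = (61.1 − 79.7)/15.8 = -1.1772; z_E = (5.4 − 5.15)/1.12 = 0.2232; E_B = (-1.1772 − 0.2232)/√2 = -0.9902.
E_A − E_B = -0.7424 − (-0.9902) = 0.2478 ≈ 0.25.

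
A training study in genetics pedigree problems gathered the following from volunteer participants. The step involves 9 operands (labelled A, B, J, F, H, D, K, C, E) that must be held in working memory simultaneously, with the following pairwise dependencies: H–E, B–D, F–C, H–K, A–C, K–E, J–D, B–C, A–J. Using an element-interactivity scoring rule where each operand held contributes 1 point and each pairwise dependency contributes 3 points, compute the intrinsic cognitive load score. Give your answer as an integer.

36

Count of operands held simultaneously: 9.
Count of pairwise dependencies listed: 9.
Element contribution: 9 × 1 = 9.
Interaction contribution: 9 × 3 = 27.
Intrinsic load = 9 + 27 = 36.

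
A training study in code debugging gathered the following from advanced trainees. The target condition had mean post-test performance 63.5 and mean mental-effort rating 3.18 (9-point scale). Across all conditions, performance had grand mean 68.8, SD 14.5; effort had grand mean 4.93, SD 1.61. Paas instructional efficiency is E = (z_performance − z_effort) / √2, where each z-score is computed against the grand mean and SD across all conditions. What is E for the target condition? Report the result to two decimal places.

0.51

z_performance = (63.5 − 68.8) / 14.5 = -5.3000 / 14.5 = -0.3655.
z_effort = (3.18 − 4.93) / 1.61 = -1.7500 / 1.61 = -1.0870.
z_P − z_E = -0.3655 − (-1.0870) = 0.7215.
E = 0.7215 / √2 = 0.7215 / 1.41421 = 0.5102 ≈ 0.51.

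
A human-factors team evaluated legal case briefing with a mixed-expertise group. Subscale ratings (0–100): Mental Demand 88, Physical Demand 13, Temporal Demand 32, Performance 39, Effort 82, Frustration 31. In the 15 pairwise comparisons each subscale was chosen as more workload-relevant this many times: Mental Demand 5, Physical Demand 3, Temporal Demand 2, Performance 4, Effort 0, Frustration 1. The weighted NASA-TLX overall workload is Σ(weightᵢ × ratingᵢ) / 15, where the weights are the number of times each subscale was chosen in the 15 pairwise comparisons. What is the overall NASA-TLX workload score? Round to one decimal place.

The tallies are the weights (they sum to 15).
Weighted sum = 5·88 + 3·13 + 2·32 + 4·39 + 0·82 + 1·31
            = 440 + 39 + 64 + 156 + 0 + 31 = 730.
Overall workload = 730 / 15 = 48.6667 ≈ 48.7.

48.7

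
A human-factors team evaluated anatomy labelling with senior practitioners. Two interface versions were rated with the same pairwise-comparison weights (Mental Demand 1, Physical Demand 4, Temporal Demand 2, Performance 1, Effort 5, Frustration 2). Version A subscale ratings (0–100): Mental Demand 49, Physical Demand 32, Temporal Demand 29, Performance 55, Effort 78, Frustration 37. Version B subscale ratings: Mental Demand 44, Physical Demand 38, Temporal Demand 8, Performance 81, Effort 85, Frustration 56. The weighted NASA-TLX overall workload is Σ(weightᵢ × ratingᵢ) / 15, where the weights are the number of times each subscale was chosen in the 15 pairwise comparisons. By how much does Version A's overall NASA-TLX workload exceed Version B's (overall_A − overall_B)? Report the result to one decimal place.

Version A weighted sum = 1·49 + 4·32 + 2·29 + 1·55 + 5·78 + 2·37 = 49 + 128 + 58 + 55 + 390 + 74 = 754; overall_A = 754/15 = 50.2667.
Version B weighted sum = 1·44 + 4·38 + 2·8 + 1·81 + 5·85 + 2·56 = 44 + 152 + 16 + 81 + 425 + 112 = 830; overall_B = 830/15 = 55.3333.
Difference = 50.2667 − 55.3333 = -5.0666 ≈ -5.1.

-5.1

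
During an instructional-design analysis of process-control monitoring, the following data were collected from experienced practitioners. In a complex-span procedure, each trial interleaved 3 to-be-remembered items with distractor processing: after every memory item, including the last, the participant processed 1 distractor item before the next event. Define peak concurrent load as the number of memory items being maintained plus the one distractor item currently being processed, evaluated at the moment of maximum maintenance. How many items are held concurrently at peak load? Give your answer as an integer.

Maintenance is greatest during the distractor(s) after memory item 3: all 3 memory items are being held.
One distractor item is concurrently being processed.
Peak concurrent load = 3 + 1 = 4 items.

4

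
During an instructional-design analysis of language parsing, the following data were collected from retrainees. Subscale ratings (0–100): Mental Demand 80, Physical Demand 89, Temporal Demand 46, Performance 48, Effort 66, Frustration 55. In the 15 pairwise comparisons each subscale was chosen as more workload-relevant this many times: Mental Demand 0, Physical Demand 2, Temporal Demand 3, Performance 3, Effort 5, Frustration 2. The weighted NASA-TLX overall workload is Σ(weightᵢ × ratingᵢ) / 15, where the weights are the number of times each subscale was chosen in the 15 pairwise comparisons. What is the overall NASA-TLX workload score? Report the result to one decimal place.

60.0

The tallies are the weights (they sum to 15).
Weighted sum = 0·80 + 2·89 + 3·46 + 3·48 + 5·66 + 2·55
            = 0 + 178 + 138 + 144 + 330 + 110 = 900.
Overall workload = 900 / 15 = 60.0000 ≈ 60.0.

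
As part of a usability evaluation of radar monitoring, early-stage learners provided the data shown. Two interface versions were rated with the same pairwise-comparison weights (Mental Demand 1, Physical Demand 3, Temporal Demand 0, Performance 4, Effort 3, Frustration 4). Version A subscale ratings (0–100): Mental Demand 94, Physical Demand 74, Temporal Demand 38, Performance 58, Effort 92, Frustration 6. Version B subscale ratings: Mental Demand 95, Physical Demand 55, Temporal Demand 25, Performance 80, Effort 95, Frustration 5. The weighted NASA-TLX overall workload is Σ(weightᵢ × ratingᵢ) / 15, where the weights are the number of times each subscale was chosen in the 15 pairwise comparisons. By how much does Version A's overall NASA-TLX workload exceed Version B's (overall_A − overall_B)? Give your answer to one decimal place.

Version A weighted sum = 1·94 + 3·74 + 0·38 + 4·58 + 3·92 + 4·6 = 94 + 222 + 0 + 232 + 276 + 24 = 848; overall_A = 848/15 = 56.5333.
Version B weighted sum = 1·95 + 3·55 + 0·25 + 4·80 + 3·95 + 4·5 = 95 + 165 + 0 + 320 + 285 + 20 = 885; overall_B = 885/15 = 59.0000.
Difference = 56.5333 − 59.0000 = -2.4667 ≈ -2.5.

-2.5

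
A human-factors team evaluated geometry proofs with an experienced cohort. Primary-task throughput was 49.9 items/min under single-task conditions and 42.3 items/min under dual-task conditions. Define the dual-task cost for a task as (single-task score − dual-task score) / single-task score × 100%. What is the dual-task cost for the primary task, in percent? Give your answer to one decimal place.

Cost = (49.9 − 42.3) / 49.9 × 100%
     = 7.6000 / 49.9 × 100% = 15.2305%.
≈ 15.2%.

15.2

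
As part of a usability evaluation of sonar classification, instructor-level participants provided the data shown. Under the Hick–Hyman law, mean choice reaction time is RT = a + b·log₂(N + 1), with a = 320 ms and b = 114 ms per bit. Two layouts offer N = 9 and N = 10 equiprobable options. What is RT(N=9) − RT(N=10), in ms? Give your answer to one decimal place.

RT(9) = 320 + 114·log₂(10) = 320 + 114·3.3219 = 698.6966 ms.
RT(10) = 320 + 114·log₂(11) = 320 + 114·3.4594 = 714.3716 ms.
Difference = 698.6966 − 714.3716 = -15.6750 ≈ -15.7 ms.

-15.7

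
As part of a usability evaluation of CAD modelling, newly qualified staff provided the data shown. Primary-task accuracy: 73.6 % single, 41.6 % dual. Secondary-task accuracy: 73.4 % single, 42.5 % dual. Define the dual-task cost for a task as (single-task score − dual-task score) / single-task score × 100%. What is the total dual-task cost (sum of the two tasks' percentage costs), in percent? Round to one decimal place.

85.6

Primary cost = (73.6 − 41.6) / 73.6 × 100% = 43.4783%.
Secondary cost = (73.4 − 42.5) / 73.4 × 100% = 42.0981%.
Total = 43.4783% + 42.0981% = 85.5764% ≈ 85.6%.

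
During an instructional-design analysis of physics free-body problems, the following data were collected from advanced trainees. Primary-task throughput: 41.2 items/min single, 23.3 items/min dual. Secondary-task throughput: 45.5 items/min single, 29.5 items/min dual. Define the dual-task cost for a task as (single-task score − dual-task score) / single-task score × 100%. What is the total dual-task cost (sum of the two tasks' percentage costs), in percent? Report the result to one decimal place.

Primary cost = (41.2 − 23.3) / 41.2 × 100% = 43.4466%.
Secondary cost = (45.5 − 29.5) / 45.5 × 100% = 35.1648%.
Total = 43.4466% + 35.1648% = 78.6114% ≈ 78.6%.

78.6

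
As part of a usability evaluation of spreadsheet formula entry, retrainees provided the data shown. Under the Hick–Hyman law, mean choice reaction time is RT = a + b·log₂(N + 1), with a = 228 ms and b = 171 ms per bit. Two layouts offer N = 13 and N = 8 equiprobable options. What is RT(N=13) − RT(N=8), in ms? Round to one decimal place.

109.0

RT(13) = 228 + 171·log₂(14) = 228 + 171·3.8074 = 879.0654 ms.
RT(8) = 228 + 171·log₂(9) = 228 + 171·3.1699 = 770.0529 ms.
Difference = 879.0654 − 770.0529 = 109.0125 ≈ 109.0 ms.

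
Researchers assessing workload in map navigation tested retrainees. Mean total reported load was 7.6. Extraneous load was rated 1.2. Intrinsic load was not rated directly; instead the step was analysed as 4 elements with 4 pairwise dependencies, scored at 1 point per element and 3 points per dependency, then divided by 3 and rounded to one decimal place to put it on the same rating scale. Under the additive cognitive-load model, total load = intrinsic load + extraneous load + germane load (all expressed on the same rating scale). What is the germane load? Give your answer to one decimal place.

Intrinsic (element-interactivity): (4 × 1 + 4 × 3) / 3 = 16 / 3 = 5.3333 → 5.3.
germane load = total − intrinsic − extraneous
             = 7.6 − 5.3 − 1.2 = 1.1.

1.1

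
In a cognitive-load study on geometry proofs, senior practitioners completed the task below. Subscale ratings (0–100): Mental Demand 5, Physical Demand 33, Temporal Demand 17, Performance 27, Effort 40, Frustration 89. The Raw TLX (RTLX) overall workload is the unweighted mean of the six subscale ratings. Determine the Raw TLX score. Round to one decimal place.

Sum of ratings = 5 + 33 + 17 + 27 + 40 + 89 = 211.
RTLX = 211 / 6 = 35.1667 ≈ 35.2.

35.2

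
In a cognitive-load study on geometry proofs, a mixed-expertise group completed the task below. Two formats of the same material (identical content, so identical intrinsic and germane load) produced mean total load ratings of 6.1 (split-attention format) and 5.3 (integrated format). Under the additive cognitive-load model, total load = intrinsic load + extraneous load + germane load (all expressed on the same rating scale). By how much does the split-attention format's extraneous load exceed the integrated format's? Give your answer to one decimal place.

0.8

Intrinsic and germane load are equal across formats, so the difference in total load equals the difference in extraneous load.
Extraneous-load difference = 6.1 − 5.3 = 0.8.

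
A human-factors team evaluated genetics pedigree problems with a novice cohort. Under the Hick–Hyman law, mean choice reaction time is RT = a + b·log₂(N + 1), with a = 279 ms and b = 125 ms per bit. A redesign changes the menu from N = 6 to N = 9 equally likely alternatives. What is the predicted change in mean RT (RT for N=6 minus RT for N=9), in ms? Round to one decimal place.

-64.3

RT(6) = 279 + 125·log₂(7) = 279 + 125·2.8074 = 629.9250 ms.
RT(9) = 279 + 125·log₂(10) = 279 + 125·3.3219 = 694.2375 ms.
Difference = 629.9250 − 694.2375 = -64.3125 ≈ -64.3 ms.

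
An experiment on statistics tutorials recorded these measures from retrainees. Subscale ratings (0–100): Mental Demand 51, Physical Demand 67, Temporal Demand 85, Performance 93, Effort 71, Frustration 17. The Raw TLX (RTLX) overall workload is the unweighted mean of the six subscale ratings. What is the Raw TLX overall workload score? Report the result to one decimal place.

64.0

Sum of ratings = 51 + 67 + 85 + 93 + 71 + 17 = 384.
RTLX = 384 / 6 = 64.0000 ≈ 64.0.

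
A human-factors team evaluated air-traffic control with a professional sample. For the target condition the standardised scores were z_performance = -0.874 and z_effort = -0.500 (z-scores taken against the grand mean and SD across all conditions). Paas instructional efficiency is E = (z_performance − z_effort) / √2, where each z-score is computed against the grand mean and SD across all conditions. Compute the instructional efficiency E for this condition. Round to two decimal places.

z_P − z_E = -0.874 − (-0.500) = -0.3740.
E = -0.3740 / √2 = -0.3740 / 1.41421 = -0.2645 ≈ -0.26.

-0.26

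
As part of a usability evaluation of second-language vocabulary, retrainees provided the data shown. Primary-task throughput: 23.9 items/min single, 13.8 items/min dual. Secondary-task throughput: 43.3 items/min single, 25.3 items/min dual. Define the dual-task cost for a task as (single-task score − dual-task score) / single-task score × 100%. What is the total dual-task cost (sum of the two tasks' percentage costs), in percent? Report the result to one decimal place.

Primary cost = (23.9 − 13.8) / 23.9 × 100% = 42.2594%.
Secondary cost = (43.3 − 25.3) / 43.3 × 100% = 41.5704%.
Total = 42.2594% + 41.5704% = 83.8298% ≈ 83.8%.

83.8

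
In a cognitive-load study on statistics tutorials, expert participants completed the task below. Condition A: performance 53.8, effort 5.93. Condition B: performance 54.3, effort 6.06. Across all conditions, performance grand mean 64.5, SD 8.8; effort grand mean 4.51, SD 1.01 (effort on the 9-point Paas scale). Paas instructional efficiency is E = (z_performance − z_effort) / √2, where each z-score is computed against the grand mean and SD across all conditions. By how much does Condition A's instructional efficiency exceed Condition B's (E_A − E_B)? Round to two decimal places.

Condition A: z_P = (53.8 − 64.5)/8.8 = -1.2159; z_E = (5.93 − 4.51)/1.01 = 1.4059; E_A = (-1.2159 − 1.4059)/√2 = -1.8539.
Condition B: z_P = (54.3 − 64.5)/8.8 = -1.1591; z_E = (6.06 − 4.51)/1.01 = 1.5347; E_B = (-1.1591 − 1.5347)/√2 = -1.9048.
E_A − E_B = -1.8539 − (-1.9048) = 0.0509 ≈ 0.05.

0.05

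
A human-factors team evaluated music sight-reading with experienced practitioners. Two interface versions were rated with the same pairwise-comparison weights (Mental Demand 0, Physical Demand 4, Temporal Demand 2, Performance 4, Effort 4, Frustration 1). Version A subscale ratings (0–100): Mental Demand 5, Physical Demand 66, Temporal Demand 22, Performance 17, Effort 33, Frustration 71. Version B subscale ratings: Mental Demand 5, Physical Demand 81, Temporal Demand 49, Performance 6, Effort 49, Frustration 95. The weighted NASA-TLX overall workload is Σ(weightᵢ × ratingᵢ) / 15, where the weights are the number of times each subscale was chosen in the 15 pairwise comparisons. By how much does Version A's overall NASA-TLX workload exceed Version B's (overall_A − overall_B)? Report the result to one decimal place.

Version A weighted sum = 0·5 + 4·66 + 2·22 + 4·17 + 4·33 + 1·71 = 0 + 264 + 44 + 68 + 132 + 71 = 579; overall_A = 579/15 = 38.6000.
Version B weighted sum = 0·5 + 4·81 + 2·49 + 4·6 + 4·49 + 1·95 = 0 + 324 + 98 + 24 + 196 + 95 = 737; overall_B = 737/15 = 49.1333.
Difference = 38.6000 − 49.1333 = -10.5333 ≈ -10.5.

-10.5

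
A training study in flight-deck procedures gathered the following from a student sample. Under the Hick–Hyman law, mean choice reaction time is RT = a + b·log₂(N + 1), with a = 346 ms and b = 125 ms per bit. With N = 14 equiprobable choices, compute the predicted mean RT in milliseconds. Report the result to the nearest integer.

834

log₂(14 + 1) = log₂(15) = 3.9069.
RT = 346 + 125 × 3.9069 = 346 + 488.3625 = 834.3625 ms.
≈ 834 ms.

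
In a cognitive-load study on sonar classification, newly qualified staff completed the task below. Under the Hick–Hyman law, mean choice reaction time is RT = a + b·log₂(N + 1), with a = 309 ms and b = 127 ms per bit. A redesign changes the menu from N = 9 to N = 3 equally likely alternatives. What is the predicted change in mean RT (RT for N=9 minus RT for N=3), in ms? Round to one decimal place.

RT(9) = 309 + 127·log₂(10) = 309 + 127·3.3219 = 730.8813 ms.
RT(3) = 309 + 127·log₂(4) = 309 + 127·2.0000 = 563.0000 ms.
Difference = 730.8813 − 563.0000 = 167.8813 ≈ 167.9 ms.

167.9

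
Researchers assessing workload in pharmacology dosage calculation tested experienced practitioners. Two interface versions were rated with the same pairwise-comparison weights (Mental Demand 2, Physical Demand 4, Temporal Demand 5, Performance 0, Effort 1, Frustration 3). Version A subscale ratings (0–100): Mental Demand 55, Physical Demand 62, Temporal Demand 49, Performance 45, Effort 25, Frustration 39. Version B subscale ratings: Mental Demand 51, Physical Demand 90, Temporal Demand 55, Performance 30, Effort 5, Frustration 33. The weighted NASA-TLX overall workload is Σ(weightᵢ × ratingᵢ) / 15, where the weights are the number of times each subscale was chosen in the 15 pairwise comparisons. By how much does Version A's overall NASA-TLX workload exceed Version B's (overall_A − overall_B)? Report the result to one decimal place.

-6.4

Version A weighted sum = 2·55 + 4·62 + 5·49 + 0·45 + 1·25 + 3·39 = 110 + 248 + 245 + 0 + 25 + 117 = 745; overall_A = 745/15 = 49.6667.
Version B weighted sum = 2·51 + 4·90 + 5·55 + 0·30 + 1·5 + 3·33 = 102 + 360 + 275 + 0 + 5 + 99 = 841; overall_B = 841/15 = 56.0667.
Difference = 49.6667 − 56.0667 = -6.4000 ≈ -6.4.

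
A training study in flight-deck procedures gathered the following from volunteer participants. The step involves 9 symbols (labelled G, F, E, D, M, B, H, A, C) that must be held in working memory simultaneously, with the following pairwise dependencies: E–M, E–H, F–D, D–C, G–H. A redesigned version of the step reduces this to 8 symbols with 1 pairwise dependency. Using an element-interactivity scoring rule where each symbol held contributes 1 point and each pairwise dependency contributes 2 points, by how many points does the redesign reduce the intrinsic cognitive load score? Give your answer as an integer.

Original: 9 × 1 + 5 × 2 = 9 + 10 = 19.
Redesigned: 8 × 1 + 1 × 2 = 8 + 2 = 10.
Reduction = 19 − 10 = 9.

9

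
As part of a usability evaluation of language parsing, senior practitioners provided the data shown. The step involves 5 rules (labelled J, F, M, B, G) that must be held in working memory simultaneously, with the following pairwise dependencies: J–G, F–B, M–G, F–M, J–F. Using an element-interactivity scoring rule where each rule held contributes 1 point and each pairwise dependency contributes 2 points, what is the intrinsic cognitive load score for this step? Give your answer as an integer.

15

Count of rules held simultaneously: 5.
Count of pairwise dependencies listed: 5.
Element contribution: 5 × 1 = 5.
Interaction contribution: 5 × 2 = 10.
Intrinsic load = 5 + 10 = 15.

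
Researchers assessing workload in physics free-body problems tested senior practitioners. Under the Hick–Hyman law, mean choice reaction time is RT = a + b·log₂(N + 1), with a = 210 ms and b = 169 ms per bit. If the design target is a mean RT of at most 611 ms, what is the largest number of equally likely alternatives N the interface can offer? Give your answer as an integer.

Set 210 + 169·log₂(N + 1) ≤ 611.
log₂(N + 1) ≤ (611 − 210) / 169 = 2.3728.
N + 1 ≤ 2^2.3728 = 5.1795.
N ≤ 4.1795, so the largest integer N is 4.

4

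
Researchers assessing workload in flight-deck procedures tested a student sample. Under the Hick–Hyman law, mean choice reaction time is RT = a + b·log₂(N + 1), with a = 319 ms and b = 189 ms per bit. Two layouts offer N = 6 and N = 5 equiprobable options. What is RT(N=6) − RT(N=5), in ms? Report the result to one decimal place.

42.0

RT(6) = 319 + 189·log₂(7) = 319 + 189·2.8074 = 849.5986 ms.
RT(5) = 319 + 189·log₂(6) = 319 + 189·2.5850 = 807.5650 ms.
Difference = 849.5986 − 807.5650 = 42.0336 ≈ 42.0 ms.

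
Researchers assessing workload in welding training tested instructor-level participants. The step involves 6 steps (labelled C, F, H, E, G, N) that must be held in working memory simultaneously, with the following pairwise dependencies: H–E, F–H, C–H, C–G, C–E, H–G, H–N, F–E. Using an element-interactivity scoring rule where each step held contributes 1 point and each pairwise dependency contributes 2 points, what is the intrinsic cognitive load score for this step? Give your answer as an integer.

22

Count of steps held simultaneously: 6.
Count of pairwise dependencies listed: 8.
Element contribution: 6 × 1 = 6.
Interaction contribution: 8 × 2 = 16.
Intrinsic load = 6 + 16 = 22.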